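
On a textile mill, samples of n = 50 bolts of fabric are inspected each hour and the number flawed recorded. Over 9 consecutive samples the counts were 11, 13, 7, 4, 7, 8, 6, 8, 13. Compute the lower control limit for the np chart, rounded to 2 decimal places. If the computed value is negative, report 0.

0.57

p̄ = Σdᵢ / (k·n) = 77 / (9 × 50) = 0.17111
LCL = np̄ − 3·√(np̄(1−p̄)) = 8.5556 − 3 × 2.6630 = 0.5665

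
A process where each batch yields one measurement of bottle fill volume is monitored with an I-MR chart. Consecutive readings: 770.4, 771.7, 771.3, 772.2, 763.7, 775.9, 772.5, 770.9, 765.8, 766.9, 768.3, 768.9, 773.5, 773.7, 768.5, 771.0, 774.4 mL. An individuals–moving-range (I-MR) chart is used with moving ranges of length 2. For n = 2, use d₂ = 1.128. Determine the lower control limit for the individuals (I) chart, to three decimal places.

761.855

X̄ = (770.4 + 771.7 + 771.3 + 772.2 + 763.7 + 775.9 + 772.5 + 770.9 + 765.8 + 766.9 + 768.3 + 768.9 + 773.5 + 773.7 + 768.5 + 771.0 + 774.4) / 17 = 770.5647
Moving ranges: 1.3, 0.4, 0.9, 8.5, 12.2, 3.4, 1.6, 5.1, 1.1, 1.4, 0.6, 4.6, 0.2, 5.2, 2.5, 3.4; M̄R̄ = 52.4000 / 16 = 3.2750
LCL = X̄ − 3·M̄R̄/d₂ = 770.5647 − 3 × 3.2750 / 1.128 = 761.8546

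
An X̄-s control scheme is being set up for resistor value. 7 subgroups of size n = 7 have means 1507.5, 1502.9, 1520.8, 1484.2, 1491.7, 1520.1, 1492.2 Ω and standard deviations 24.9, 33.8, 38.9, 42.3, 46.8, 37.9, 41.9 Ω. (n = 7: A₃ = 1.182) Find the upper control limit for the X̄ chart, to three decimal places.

1547.772

X̄̄ = (1507.5 + 1502.9 + 1520.8 + 1484.2 + 1491.7 + 1520.1 + 1492.2) / 7 = 1502.7714
s̄ = (24.9 + 33.8 + 38.9 + 42.3 + 46.8 + 37.9 + 41.9) / 7 = 38.0714
UCL = X̄̄ + A₃·s̄ = 1502.7714 + 1.182 × 38.0714 = 1547.7719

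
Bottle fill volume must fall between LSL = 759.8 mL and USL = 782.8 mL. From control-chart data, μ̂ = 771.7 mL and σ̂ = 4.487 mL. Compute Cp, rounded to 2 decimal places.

Cp = (USL − LSL) / (6σ̂) = (782.8 − 759.8) / (6 × 4.487) = 23.0000 / 26.9220 = 0.8543

0.85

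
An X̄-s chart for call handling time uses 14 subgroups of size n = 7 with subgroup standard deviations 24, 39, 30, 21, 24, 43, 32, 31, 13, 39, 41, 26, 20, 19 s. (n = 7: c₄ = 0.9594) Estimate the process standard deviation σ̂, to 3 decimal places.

29.929

s̄ = (24 + 39 + 30 + 21 + 24 + 43 + 32 + 31 + 13 + 39 + 41 + 26 + 20 + 19) / 14 = 28.7143
σ̂ = s̄ / c₄ = 28.7143 / 0.9594 = 29.9294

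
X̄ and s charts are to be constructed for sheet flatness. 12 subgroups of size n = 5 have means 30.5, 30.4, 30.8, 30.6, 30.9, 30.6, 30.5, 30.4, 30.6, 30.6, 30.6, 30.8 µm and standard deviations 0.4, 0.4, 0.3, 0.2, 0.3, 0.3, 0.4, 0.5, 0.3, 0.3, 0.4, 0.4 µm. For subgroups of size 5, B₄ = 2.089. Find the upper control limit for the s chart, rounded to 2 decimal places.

0.73

s̄ = (0.4 + 0.4 + 0.3 + 0.2 + 0.3 + 0.3 + 0.4 + 0.5 + 0.3 + 0.3 + 0.4 + 0.4) / 12 = 0.3500
UCL_s = B₄·s̄ = 2.089 × 0.3500 = 0.7312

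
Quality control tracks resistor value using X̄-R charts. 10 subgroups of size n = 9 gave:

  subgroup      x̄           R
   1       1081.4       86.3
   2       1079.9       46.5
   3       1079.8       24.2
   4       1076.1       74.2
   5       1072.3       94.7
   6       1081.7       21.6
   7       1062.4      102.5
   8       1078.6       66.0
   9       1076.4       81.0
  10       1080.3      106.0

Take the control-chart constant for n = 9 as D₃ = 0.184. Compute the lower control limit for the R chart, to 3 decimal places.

12.935

R̄ = (86.3 + 46.5 + 24.2 + 74.2 + 94.7 + 21.6 + 102.5 + 66.0 + 81.0 + 106.0) / 10 = 703.0000 / 10 = 70.3000
LCL_R = D₃·R̄ = 0.184 × 70.3000 = 12.9352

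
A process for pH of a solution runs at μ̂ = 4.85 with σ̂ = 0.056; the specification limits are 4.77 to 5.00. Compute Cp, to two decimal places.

Cp = (USL − LSL) / (6σ̂) = (5.00 − 4.77) / (6 × 0.056) = 0.2300 / 0.3360 = 0.6845

0.68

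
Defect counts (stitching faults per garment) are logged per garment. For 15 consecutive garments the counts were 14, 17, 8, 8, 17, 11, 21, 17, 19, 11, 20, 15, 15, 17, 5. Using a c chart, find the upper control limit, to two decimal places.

c̄ = (14 + 17 + 8 + 8 + 17 + 11 + 21 + 17 + 19 + 11 + 20 + 15 + 15 + 17 + 5) / 15 = 215 / 15 = 14.3333
UCL = c̄ + 3√c̄ = 14.3333 + 3 × √14.3333 = 14.3333 + 3 × 3.7859 = 25.6912

25.69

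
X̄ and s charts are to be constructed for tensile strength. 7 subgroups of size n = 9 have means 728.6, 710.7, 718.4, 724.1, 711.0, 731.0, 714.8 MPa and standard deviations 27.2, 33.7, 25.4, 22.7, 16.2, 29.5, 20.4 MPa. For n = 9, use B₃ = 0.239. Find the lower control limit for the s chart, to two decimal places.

s̄ = (27.2 + 33.7 + 25.4 + 22.7 + 16.2 + 29.5 + 20.4) / 7 = 25.0143
LCL_s = B₃·s̄ = 0.239 × 25.0143 = 5.9784

5.98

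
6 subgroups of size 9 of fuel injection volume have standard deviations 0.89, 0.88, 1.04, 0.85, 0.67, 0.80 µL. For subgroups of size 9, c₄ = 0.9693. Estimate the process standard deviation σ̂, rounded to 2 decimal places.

s̄ = (0.89 + 0.88 + 1.04 + 0.85 + 0.67 + 0.80) / 6 = 0.8550
σ̂ = s̄ / c₄ = 0.8550 / 0.9693 = 0.8821

0.88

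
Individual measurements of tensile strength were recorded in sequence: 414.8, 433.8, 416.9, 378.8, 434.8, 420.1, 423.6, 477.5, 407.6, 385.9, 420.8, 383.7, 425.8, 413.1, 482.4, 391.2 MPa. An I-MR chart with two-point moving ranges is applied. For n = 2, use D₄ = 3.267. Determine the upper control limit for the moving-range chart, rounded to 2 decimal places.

Moving ranges: 19.0, 16.9, 38.1, 56.0, 14.7, 3.5, 53.9, 69.9, 21.7, 34.9, 37.1, 42.1, 12.7, 69.3, 91.2; M̄R̄ = 581.0000 / 15 = 38.7333
UCL_MR = D₄·M̄R̄ = 3.267 × 38.7333 = 126.5418

126.54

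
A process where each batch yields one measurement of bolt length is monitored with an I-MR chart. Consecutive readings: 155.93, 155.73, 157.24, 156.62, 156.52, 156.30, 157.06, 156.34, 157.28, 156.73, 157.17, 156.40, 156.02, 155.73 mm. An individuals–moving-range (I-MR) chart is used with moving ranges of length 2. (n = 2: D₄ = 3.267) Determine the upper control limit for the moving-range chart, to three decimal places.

1.885

Moving ranges: 0.20, 1.51, 0.62, 0.10, 0.22, 0.76, 0.72, 0.94, 0.55, 0.44, 0.77, 0.38, 0.29; M̄R̄ = 7.5000 / 13 = 0.5769
UCL_MR = D₄·M̄R̄ = 3.267 × 0.5769 = 1.8848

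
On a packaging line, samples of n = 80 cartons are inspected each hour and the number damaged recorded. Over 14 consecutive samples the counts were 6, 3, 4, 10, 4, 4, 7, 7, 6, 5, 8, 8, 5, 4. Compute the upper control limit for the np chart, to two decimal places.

12.74

p̄ = Σdᵢ / (k·n) = 81 / (14 × 80) = 0.07232
UCL = np̄ + 3·√(np̄(1−p̄)) = 5.7857 + 3 × √(5.7857×0.92768) = 5.7857 + 3 × 2.3167 = 12.7359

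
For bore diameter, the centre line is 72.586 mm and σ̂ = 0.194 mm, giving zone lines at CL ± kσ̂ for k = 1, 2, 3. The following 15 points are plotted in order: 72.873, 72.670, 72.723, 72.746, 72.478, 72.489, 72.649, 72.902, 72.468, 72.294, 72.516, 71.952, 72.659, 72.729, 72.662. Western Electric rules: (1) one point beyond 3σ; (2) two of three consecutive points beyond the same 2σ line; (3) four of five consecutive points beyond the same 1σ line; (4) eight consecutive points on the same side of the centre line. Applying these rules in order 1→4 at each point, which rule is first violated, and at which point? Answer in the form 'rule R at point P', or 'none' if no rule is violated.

Zone of each point (C = within 1σ̂, B = 1σ̂–2σ̂, A = 2σ̂–3σ̂, * = beyond 3σ̂; sign = side of CL): 1:+B, 2:+C, 3:+C, 4:+C, 5:-C, 6:-C, 7:+C, 8:+B, 9:-C, 10:-B, 11:-C, 12:-*, 13:+C, 14:+C, 15:+C
Rule 1 (one point beyond the 3σ limits) is satisfied at point 12.

rule 1 at point 12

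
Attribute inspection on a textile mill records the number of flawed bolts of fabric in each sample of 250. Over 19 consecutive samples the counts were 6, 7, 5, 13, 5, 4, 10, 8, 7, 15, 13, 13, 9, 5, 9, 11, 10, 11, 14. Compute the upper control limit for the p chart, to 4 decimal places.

0.0726

p̄ = Σdᵢ / (k·n) = 175 / (19 × 250) = 0.03684
UCL = p̄ + 3·√(p̄(1−p̄)/n) = 0.03684 + 3 × √(0.03684×0.96316/250) = 0.03684 + 3 × 0.01191 = 0.07258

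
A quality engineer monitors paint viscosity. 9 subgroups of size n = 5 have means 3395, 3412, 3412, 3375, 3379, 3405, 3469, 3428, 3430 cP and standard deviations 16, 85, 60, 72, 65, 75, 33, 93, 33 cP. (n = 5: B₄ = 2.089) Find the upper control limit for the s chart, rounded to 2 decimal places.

123.48

s̄ = (16 + 85 + 60 + 72 + 65 + 75 + 33 + 93 + 33) / 9 = 59.1111
UCL_s = B₄·s̄ = 2.089 × 59.1111 = 123.4831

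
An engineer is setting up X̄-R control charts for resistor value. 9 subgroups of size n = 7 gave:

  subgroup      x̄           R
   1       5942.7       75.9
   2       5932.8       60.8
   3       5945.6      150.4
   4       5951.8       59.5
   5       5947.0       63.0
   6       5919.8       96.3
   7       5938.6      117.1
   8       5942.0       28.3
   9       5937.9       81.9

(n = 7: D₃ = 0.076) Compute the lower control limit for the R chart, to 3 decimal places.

R̄ = (75.9 + 60.8 + 150.4 + 59.5 + 63.0 + 96.3 + 117.1 + 28.3 + 81.9) / 9 = 733.2000 / 9 = 81.4667
LCL_R = D₃·R̄ = 0.076 × 81.4667 = 6.1915

6.191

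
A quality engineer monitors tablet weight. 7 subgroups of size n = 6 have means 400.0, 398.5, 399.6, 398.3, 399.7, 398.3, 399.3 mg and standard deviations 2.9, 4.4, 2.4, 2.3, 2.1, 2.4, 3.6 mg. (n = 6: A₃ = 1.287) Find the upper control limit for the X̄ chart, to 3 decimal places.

X̄̄ = (400.0 + 398.5 + 399.6 + 398.3 + 399.7 + 398.3 + 399.3) / 7 = 399.1000
s̄ = (2.9 + 4.4 + 2.4 + 2.3 + 2.1 + 2.4 + 3.6) / 7 = 2.8714
UCL = X̄̄ + A₃·s̄ = 399.1000 + 1.287 × 2.8714 = 402.7955

402.796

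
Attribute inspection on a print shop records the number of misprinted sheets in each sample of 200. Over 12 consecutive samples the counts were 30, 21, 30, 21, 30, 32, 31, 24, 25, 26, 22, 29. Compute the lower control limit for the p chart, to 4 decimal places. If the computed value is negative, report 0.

0.0615

p̄ = Σdᵢ / (k·n) = 321 / (12 × 200) = 0.13375
LCL = p̄ − 3·√(p̄(1−p̄)/n) = 0.13375 − 3 × 0.02407 = 0.06154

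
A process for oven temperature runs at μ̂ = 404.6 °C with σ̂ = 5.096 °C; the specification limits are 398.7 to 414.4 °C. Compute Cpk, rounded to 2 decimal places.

Cpu = (USL − μ̂) / (3σ̂) = (414.4 − 404.6) / (3 × 5.096) = 0.6410; Cpl = (μ̂ − LSL) / (3σ̂) = (404.6 − 398.7) / (3 × 5.096) = 0.3859; Cpk = min(Cpu, Cpl) = 0.3859

0.39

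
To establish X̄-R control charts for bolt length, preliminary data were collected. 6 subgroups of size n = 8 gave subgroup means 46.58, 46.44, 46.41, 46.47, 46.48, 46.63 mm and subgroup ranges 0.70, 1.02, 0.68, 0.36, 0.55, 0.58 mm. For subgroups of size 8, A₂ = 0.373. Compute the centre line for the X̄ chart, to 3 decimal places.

X̄̄ = (46.58 + 46.44 + 46.41 + 46.47 + 46.48 + 46.63) / 6 = 279.0100 / 6 = 46.5017
CL = X̄̄ = 46.5017

46.502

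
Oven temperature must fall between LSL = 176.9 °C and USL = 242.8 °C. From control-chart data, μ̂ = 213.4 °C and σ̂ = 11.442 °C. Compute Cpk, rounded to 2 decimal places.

0.86

Cpu = (USL − μ̂) / (3σ̂) = (242.8 − 213.4) / (3 × 11.442) = 0.8565; Cpl = (μ̂ − LSL) / (3σ̂) = (213.4 − 176.9) / (3 × 11.442) = 1.0633; Cpk = min(Cpu, Cpl) = 0.8565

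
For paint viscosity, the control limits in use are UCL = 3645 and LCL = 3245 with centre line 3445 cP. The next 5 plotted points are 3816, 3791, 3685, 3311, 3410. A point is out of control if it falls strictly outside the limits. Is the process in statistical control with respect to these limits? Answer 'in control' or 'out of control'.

Compare each point to [3245, 3645]: sample 1 = 3816 > UCL; sample 2 = 3791 > UCL; sample 3 = 3685 > UCL.

out of control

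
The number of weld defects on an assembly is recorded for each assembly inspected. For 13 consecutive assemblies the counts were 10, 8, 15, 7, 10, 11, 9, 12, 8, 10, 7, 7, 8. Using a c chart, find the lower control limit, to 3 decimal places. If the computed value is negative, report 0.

0.194

c̄ = (10 + 8 + 15 + 7 + 10 + 11 + 9 + 12 + 8 + 10 + 7 + 7 + 8) / 13 = 122 / 13 = 9.3846
LCL = c̄ − 3√c̄ = 9.3846 − 3 × 3.0634 = 0.1943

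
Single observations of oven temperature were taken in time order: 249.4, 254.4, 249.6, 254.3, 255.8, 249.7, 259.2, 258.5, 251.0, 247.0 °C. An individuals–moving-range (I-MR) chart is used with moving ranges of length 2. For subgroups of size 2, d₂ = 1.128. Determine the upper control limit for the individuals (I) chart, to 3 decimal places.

265.833

X̄ = (249.4 + 254.4 + 249.6 + 254.3 + 255.8 + 249.7 + 259.2 + 258.5 + 251.0 + 247.0) / 10 = 252.8900
Moving ranges: 5.0, 4.8, 4.7, 1.5, 6.1, 9.5, 0.7, 7.5, 4.0; M̄R̄ = 43.8000 / 9 = 4.8667
UCL = X̄ + 3·M̄R̄/d₂ = 252.8900 + 3 × 4.8667 / 1.128 = 265.8333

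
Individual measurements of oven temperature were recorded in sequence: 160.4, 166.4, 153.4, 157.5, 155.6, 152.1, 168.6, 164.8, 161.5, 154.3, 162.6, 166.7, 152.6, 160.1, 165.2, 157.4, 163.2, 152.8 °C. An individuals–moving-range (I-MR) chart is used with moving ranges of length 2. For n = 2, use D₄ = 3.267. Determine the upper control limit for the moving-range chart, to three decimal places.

23.522

Moving ranges: 6.0, 13.0, 4.1, 1.9, 3.5, 16.5, 3.8, 3.3, 7.2, 8.3, 4.1, 14.1, 7.5, 5.1, 7.8, 5.8, 10.4; M̄R̄ = 122.4000 / 17 = 7.2000
UCL_MR = D₄·M̄R̄ = 3.267 × 7.2000 = 23.5224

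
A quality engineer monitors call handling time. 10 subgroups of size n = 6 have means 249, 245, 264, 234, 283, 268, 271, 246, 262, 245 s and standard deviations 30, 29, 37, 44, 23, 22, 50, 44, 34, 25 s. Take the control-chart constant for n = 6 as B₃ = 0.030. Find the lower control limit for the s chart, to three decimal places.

s̄ = (30 + 29 + 37 + 44 + 23 + 22 + 50 + 44 + 34 + 25) / 10 = 33.8000
LCL_s = B₃·s̄ = 0.030 × 33.8000 = 1.0140

1.014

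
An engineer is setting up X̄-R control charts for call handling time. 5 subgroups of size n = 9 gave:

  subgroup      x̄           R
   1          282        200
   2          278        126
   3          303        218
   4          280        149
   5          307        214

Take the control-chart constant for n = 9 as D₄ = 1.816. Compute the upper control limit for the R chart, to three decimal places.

R̄ = (200 + 126 + 218 + 149 + 214) / 5 = 907.0000 / 5 = 181.4000
UCL_R = D₄·R̄ = 1.816 × 181.4000 = 329.4224

329.422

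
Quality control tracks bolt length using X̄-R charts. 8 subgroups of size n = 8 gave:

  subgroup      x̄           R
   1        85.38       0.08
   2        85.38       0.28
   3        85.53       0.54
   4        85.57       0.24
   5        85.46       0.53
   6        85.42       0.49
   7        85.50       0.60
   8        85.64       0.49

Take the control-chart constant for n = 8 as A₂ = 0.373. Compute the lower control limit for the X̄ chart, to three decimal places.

X̄̄ = (85.38 + 85.38 + 85.53 + 85.57 + 85.46 + 85.42 + 85.50 + 85.64) / 8 = 683.8800 / 8 = 85.4850
R̄ = (0.08 + 0.28 + 0.54 + 0.24 + 0.53 + 0.49 + 0.60 + 0.49) / 8 = 3.2500 / 8 = 0.4062
LCL = X̄̄ − A₂·R̄ = 85.4850 − 0.373 × 0.4062 = 85.3335

85.333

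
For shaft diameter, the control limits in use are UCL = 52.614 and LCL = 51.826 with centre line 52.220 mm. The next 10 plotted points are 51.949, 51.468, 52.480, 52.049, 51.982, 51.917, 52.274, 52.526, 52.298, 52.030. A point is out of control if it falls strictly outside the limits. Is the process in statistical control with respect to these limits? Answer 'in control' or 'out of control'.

Compare each point to [51.826, 52.614]: sample 2 = 51.468 < LCL.

out of control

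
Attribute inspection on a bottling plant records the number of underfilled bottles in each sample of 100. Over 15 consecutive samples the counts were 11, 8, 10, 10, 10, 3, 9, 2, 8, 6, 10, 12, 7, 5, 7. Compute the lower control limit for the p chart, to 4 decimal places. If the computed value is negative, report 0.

p̄ = Σdᵢ / (k·n) = 118 / (15 × 100) = 0.07867
LCL = p̄ − 3·√(p̄(1−p̄)/n) = 0.07867 − 3 × 0.02692 = -0.00210 → 0 (negative, so LCL = 0)

0.0000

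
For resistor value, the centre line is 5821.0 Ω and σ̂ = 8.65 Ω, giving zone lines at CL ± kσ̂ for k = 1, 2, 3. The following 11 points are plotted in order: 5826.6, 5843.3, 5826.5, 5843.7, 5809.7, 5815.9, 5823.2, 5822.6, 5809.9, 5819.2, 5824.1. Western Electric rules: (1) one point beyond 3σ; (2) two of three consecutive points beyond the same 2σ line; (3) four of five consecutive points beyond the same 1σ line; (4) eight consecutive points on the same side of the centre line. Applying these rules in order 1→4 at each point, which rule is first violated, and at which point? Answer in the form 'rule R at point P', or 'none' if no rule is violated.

rule 2 at point 4

Zone of each point (C = within 1σ̂, B = 1σ̂–2σ̂, A = 2σ̂–3σ̂, * = beyond 3σ̂; sign = side of CL): 1:+C, 2:+A, 3:+C, 4:+A, 5:-B, 6:-C, 7:+C, 8:+C, 9:-B, 10:-C, 11:+C
Rule 2 (two of three consecutive points beyond the same 2σ limit) is satisfied at point 4.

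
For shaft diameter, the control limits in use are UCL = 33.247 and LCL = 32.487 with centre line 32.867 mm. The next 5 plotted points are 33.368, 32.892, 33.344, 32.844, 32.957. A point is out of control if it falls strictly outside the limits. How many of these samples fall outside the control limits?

Compare each point to [32.487, 33.247]: sample 1 = 33.368 > UCL; sample 3 = 33.344 > UCL.

2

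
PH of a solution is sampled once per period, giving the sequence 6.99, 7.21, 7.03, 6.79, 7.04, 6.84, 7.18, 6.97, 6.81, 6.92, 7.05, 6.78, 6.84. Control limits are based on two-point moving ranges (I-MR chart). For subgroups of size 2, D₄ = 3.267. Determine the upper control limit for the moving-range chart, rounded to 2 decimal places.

0.65

Moving ranges: 0.22, 0.18, 0.24, 0.25, 0.20, 0.34, 0.21, 0.16, 0.11, 0.13, 0.27, 0.06; M̄R̄ = 2.3700 / 12 = 0.1975
UCL_MR = D₄·M̄R̄ = 3.267 × 0.1975 = 0.6452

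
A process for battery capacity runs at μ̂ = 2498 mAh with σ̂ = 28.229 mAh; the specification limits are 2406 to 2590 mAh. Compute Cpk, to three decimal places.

1.086

Cpu = (USL − μ̂) / (3σ̂) = (2590 − 2498) / (3 × 28.229) = 1.0864; Cpl = (μ̂ − LSL) / (3σ̂) = (2498 − 2406) / (3 × 28.229) = 1.0864; Cpk = min(Cpu, Cpl) = 1.0864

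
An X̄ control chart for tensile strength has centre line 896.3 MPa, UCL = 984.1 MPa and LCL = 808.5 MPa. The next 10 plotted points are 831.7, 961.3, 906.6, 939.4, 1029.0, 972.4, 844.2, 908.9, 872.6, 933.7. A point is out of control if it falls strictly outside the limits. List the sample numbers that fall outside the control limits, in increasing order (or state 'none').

5

Compare each point to [808.5, 984.1]: sample 5 = 1029.0 > UCL.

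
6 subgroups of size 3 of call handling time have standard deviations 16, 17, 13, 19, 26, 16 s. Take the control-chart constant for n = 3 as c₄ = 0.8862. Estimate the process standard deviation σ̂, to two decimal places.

s̄ = (16 + 17 + 13 + 19 + 26 + 16) / 6 = 17.8333
σ̂ = s̄ / c₄ = 17.8333 / 0.8862 = 20.1234

20.12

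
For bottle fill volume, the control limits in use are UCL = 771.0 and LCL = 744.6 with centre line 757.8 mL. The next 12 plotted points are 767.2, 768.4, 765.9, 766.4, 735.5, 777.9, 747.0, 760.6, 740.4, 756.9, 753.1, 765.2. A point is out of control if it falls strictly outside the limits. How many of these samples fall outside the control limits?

3

Compare each point to [744.6, 771.0]: sample 5 = 735.5 < LCL; sample 6 = 777.9 > UCL; sample 9 = 740.4 < LCL.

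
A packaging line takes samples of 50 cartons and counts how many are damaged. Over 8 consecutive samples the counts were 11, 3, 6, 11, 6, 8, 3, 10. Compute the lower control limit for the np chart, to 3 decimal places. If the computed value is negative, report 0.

p̄ = Σdᵢ / (k·n) = 58 / (8 × 50) = 0.14500
LCL = np̄ − 3·√(np̄(1−p̄)) = 7.2500 − 3 × 2.4897 = -0.2192 → 0 (negative, so LCL = 0)

0.000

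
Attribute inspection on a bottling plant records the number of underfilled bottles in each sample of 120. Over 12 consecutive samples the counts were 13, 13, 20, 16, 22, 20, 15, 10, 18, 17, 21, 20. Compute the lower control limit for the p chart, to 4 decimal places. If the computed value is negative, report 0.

0.0467

p̄ = Σdᵢ / (k·n) = 205 / (12 × 120) = 0.14236
LCL = p̄ − 3·√(p̄(1−p̄)/n) = 0.14236 − 3 × 0.03190 = 0.04667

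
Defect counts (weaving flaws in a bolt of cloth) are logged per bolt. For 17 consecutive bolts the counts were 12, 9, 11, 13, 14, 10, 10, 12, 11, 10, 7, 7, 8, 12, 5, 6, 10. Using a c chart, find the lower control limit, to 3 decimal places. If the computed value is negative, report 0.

0.421

c̄ = (12 + 9 + 11 + 13 + 14 + 10 + 10 + 12 + 11 + 10 + 7 + 7 + 8 + 12 + 5 + 6 + 10) / 17 = 167 / 17 = 9.8235
LCL = c̄ − 3√c̄ = 9.8235 − 3 × 3.1343 = 0.4208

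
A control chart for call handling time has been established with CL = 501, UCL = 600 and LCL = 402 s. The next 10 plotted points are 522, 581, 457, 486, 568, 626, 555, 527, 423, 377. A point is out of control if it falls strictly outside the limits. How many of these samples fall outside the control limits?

Compare each point to [402, 600]: sample 6 = 626 > UCL; sample 10 = 377 < LCL.

2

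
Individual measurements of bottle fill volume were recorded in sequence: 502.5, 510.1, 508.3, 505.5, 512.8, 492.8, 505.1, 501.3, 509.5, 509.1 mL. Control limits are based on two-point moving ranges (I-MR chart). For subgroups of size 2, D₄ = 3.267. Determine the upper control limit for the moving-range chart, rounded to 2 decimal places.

Moving ranges: 7.6, 1.8, 2.8, 7.3, 20.0, 12.3, 3.8, 8.2, 0.4; M̄R̄ = 64.2000 / 9 = 7.1333
UCL_MR = D₄·M̄R̄ = 3.267 × 7.1333 = 23.3046

23.30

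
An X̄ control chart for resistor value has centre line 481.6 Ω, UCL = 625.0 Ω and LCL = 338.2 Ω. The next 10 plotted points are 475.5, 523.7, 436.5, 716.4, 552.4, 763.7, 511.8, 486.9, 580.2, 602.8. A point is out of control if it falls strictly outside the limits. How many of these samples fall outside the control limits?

2

Compare each point to [338.2, 625.0]: sample 4 = 716.4 > UCL; sample 6 = 763.7 > UCL.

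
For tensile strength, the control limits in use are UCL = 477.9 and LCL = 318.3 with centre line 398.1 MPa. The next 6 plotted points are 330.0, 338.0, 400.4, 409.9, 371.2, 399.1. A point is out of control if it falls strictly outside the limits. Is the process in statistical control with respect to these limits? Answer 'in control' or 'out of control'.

All 6 points lie within [318.3, 477.9].

in control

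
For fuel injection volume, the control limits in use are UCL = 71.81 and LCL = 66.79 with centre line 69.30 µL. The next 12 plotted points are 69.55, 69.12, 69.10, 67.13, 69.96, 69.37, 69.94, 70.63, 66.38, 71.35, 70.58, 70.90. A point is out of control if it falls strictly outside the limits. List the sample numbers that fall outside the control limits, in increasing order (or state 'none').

Compare each point to [66.79, 71.81]: sample 9 = 66.38 < LCL.

9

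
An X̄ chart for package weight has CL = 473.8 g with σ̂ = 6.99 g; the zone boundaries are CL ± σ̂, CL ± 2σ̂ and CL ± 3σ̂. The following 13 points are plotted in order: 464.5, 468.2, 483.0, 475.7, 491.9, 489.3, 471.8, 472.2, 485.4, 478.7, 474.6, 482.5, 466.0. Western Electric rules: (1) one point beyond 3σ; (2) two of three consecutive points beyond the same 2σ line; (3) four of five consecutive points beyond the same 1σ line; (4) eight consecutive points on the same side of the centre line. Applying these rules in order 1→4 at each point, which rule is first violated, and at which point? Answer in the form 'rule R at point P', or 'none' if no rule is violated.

rule 2 at point 6

Zone of each point (C = within 1σ̂, B = 1σ̂–2σ̂, A = 2σ̂–3σ̂, * = beyond 3σ̂; sign = side of CL): 1:-B, 2:-C, 3:+B, 4:+C, 5:+A, 6:+A, 7:-C, 8:-C, 9:+B, 10:+C, 11:+C, 12:+B, 13:-B
Rule 2 (two of three consecutive points beyond the same 2σ limit) is satisfied at point 6.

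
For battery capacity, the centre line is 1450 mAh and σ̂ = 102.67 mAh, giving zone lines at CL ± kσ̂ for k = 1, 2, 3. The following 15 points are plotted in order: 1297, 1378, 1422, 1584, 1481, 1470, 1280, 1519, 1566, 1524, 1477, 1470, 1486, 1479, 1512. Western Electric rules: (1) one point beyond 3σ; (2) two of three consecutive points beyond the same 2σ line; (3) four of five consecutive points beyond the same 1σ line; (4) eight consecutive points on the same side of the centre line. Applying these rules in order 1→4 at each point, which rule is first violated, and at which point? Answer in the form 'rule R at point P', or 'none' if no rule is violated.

Zone of each point (C = within 1σ̂, B = 1σ̂–2σ̂, A = 2σ̂–3σ̂, * = beyond 3σ̂; sign = side of CL): 1:-B, 2:-C, 3:-C, 4:+B, 5:+C, 6:+C, 7:-B, 8:+C, 9:+B, 10:+C, 11:+C, 12:+C, 13:+C, 14:+C, 15:+C
Rule 4 (eight consecutive points on the same side of the centre line) is satisfied at point 15.

rule 4 at point 15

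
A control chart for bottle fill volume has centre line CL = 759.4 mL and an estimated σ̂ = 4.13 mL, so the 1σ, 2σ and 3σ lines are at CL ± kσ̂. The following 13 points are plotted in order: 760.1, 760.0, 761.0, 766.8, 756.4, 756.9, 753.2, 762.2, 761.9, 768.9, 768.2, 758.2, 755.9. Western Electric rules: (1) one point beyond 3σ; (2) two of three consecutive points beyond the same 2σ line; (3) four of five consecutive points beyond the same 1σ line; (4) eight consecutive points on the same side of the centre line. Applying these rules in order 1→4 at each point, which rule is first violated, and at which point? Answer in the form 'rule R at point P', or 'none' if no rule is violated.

Zone of each point (C = within 1σ̂, B = 1σ̂–2σ̂, A = 2σ̂–3σ̂, * = beyond 3σ̂; sign = side of CL): 1:+C, 2:+C, 3:+C, 4:+B, 5:-C, 6:-C, 7:-B, 8:+C, 9:+C, 10:+A, 11:+A, 12:-C, 13:-C
Rule 2 (two of three consecutive points beyond the same 2σ limit) is satisfied at point 11.

rule 2 at point 11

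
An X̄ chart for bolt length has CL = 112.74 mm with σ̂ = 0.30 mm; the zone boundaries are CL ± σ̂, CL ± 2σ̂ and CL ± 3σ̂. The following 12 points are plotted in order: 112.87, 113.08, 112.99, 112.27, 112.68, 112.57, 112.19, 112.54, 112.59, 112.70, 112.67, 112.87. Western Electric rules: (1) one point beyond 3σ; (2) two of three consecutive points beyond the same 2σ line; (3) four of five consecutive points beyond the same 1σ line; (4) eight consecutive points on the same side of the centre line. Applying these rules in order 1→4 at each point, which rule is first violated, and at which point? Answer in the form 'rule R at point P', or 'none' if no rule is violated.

Zone of each point (C = within 1σ̂, B = 1σ̂–2σ̂, A = 2σ̂–3σ̂, * = beyond 3σ̂; sign = side of CL): 1:+C, 2:+B, 3:+C, 4:-B, 5:-C, 6:-C, 7:-B, 8:-C, 9:-C, 10:-C, 11:-C, 12:+C
Rule 4 (eight consecutive points on the same side of the centre line) is satisfied at point 11.

rule 4 at point 11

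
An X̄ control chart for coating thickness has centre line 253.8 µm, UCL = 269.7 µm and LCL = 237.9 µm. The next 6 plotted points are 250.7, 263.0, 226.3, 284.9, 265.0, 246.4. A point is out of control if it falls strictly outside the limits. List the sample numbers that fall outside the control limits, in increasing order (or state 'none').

Compare each point to [237.9, 269.7]: sample 3 = 226.3 < LCL; sample 4 = 284.9 > UCL.

3, 4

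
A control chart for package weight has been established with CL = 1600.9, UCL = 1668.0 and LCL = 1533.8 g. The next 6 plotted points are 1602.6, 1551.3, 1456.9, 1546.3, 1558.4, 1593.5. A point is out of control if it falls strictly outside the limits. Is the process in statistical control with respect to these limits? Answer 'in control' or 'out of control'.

out of control

Compare each point to [1533.8, 1668.0]: sample 3 = 1456.9 < LCL.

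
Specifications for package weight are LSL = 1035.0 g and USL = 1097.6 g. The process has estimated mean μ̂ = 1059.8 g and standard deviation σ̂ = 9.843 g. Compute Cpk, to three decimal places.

0.840

Cpu = (USL − μ̂) / (3σ̂) = (1097.6 − 1059.8) / (3 × 9.843) = 1.2801; Cpl = (μ̂ − LSL) / (3σ̂) = (1059.8 − 1035.0) / (3 × 9.843) = 0.8399; Cpk = min(Cpu, Cpl) = 0.8399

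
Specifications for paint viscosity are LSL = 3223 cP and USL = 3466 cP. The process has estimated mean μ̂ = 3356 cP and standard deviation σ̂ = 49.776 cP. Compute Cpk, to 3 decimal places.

0.737

Cpu = (USL − μ̂) / (3σ̂) = (3466 − 3356) / (3 × 49.776) = 0.7366; Cpl = (μ̂ − LSL) / (3σ̂) = (3356 − 3223) / (3 × 49.776) = 0.8907; Cpk = min(Cpu, Cpl) = 0.7366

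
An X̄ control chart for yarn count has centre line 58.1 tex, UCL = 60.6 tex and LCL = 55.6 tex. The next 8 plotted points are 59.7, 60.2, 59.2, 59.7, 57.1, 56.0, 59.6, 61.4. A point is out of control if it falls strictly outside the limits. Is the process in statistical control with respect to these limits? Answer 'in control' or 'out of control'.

out of control

Compare each point to [55.6, 60.6]: sample 8 = 61.4 > UCL.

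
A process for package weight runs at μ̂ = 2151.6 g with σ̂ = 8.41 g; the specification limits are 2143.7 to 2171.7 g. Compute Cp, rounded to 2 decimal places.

Cp = (USL − LSL) / (6σ̂) = (2171.7 − 2143.7) / (6 × 8.41) = 28.0000 / 50.4600 = 0.5549

0.55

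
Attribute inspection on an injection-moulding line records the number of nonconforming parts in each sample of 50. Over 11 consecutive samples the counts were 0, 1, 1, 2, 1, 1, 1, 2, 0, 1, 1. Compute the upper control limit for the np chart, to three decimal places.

p̄ = Σdᵢ / (k·n) = 11 / (11 × 50) = 0.02000
UCL = np̄ + 3·√(np̄(1−p̄)) = 1.0000 + 3 × √(1.0000×0.98000) = 1.0000 + 3 × 0.9899 = 3.9698

3.970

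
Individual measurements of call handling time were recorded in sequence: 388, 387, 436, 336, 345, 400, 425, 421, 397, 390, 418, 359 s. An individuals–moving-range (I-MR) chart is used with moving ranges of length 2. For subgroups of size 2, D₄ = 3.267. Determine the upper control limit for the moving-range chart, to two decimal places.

107.22

Moving ranges: 1, 49, 100, 9, 55, 25, 4, 24, 7, 28, 59; M̄R̄ = 361.0000 / 11 = 32.8182
UCL_MR = D₄·M̄R̄ = 3.267 × 32.8182 = 107.2170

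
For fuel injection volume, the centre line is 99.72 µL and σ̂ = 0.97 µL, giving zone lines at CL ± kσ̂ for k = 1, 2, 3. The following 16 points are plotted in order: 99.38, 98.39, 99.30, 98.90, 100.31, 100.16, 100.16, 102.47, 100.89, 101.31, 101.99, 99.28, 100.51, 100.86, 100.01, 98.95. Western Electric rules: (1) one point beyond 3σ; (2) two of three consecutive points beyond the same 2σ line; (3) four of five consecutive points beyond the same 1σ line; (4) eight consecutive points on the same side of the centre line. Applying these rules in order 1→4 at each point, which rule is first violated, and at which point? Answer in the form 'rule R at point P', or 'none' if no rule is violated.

Zone of each point (C = within 1σ̂, B = 1σ̂–2σ̂, A = 2σ̂–3σ̂, * = beyond 3σ̂; sign = side of CL): 1:-C, 2:-B, 3:-C, 4:-C, 5:+C, 6:+C, 7:+C, 8:+A, 9:+B, 10:+B, 11:+A, 12:-C, 13:+C, 14:+B, 15:+C, 16:-C
Rule 3 (four of five consecutive points beyond the same 1σ limit) is satisfied at point 11.

rule 3 at point 11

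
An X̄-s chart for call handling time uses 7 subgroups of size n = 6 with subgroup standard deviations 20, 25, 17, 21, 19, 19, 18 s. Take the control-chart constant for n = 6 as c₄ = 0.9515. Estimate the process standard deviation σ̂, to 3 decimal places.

20.869

s̄ = (20 + 25 + 17 + 21 + 19 + 19 + 18) / 7 = 19.8571
σ̂ = s̄ / c₄ = 19.8571 / 0.9515 = 20.8693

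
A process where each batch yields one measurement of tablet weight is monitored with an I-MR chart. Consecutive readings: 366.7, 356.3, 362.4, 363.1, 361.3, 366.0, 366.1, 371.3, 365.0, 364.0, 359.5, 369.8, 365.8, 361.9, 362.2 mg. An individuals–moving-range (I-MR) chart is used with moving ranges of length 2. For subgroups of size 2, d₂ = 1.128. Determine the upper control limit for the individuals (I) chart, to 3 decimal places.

375.359

X̄ = (366.7 + 356.3 + 362.4 + 363.1 + 361.3 + 366.0 + 366.1 + 371.3 + 365.0 + 364.0 + 359.5 + 369.8 + 365.8 + 361.9 + 362.2) / 15 = 364.0933
Moving ranges: 10.4, 6.1, 0.7, 1.8, 4.7, 0.1, 5.2, 6.3, 1.0, 4.5, 10.3, 4.0, 3.9, 0.3; M̄R̄ = 59.3000 / 14 = 4.2357
UCL = X̄ + 3·M̄R̄/d₂ = 364.0933 + 3 × 4.2357 / 1.128 = 375.3585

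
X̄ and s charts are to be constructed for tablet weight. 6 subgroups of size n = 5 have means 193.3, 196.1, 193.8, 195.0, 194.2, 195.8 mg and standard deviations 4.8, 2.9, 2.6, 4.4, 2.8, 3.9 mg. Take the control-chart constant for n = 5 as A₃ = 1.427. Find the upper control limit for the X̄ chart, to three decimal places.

199.790

X̄̄ = (193.3 + 196.1 + 193.8 + 195.0 + 194.2 + 195.8) / 6 = 194.7000
s̄ = (4.8 + 2.9 + 2.6 + 4.4 + 2.8 + 3.9) / 6 = 3.5667
UCL = X̄̄ + A₃·s̄ = 194.7000 + 1.427 × 3.5667 = 199.7896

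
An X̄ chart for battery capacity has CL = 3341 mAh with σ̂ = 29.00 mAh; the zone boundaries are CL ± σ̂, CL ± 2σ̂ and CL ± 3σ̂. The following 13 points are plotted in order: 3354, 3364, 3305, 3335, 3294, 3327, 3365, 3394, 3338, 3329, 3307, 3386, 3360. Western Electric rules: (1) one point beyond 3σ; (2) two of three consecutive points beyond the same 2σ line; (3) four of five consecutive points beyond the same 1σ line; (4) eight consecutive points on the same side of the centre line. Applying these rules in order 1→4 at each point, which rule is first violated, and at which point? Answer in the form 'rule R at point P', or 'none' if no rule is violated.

Zone of each point (C = within 1σ̂, B = 1σ̂–2σ̂, A = 2σ̂–3σ̂, * = beyond 3σ̂; sign = side of CL): 1:+C, 2:+C, 3:-B, 4:-C, 5:-B, 6:-C, 7:+C, 8:+B, 9:-C, 10:-C, 11:-B, 12:+B, 13:+C
No rule fires across all 13 points.

none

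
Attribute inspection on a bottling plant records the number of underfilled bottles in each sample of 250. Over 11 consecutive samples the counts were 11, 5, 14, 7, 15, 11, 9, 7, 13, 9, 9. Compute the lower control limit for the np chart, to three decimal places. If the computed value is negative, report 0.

0.705

p̄ = Σdᵢ / (k·n) = 110 / (11 × 250) = 0.04000
LCL = np̄ − 3·√(np̄(1−p̄)) = 10.0000 − 3 × 3.0984 = 0.7048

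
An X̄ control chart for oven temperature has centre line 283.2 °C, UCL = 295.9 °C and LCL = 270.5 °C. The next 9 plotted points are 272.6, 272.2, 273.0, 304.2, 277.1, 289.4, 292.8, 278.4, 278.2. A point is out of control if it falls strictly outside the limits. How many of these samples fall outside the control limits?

Compare each point to [270.5, 295.9]: sample 4 = 304.2 > UCL.

1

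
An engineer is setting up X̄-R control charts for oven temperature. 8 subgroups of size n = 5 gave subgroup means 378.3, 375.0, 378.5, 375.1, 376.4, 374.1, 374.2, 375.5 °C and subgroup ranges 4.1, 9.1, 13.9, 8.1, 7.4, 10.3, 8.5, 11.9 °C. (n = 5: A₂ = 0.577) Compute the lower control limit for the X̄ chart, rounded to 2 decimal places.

370.60

X̄̄ = (378.3 + 375.0 + 378.5 + 375.1 + 376.4 + 374.1 + 374.2 + 375.5) / 8 = 3007.1000 / 8 = 375.8875
R̄ = (4.1 + 9.1 + 13.9 + 8.1 + 7.4 + 10.3 + 8.5 + 11.9) / 8 = 73.3000 / 8 = 9.1625
LCL = X̄̄ − A₂·R̄ = 375.8875 − 0.577 × 9.1625 = 370.6007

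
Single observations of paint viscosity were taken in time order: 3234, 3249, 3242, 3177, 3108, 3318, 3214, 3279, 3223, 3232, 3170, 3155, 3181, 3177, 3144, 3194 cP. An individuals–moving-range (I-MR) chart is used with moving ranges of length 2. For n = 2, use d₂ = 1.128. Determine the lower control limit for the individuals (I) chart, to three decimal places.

3065.992

X̄ = (3234 + 3249 + 3242 + 3177 + 3108 + 3318 + 3214 + 3279 + 3223 + 3232 + 3170 + 3155 + 3181 + 3177 + 3144 + 3194) / 16 = 3206.0625
Moving ranges: 15, 7, 65, 69, 210, 104, 65, 56, 9, 62, 15, 26, 4, 33, 50; M̄R̄ = 790.0000 / 15 = 52.6667
LCL = X̄ − 3·M̄R̄/d₂ = 3206.0625 − 3 × 52.6667 / 1.128 = 3065.9916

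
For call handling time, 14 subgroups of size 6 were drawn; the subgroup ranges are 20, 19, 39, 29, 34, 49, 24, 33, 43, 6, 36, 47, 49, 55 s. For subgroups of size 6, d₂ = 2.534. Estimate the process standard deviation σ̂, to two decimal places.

R̄ = (20 + 19 + 39 + 29 + 34 + 49 + 24 + 33 + 43 + 6 + 36 + 47 + 49 + 55) / 14 = 34.5000
σ̂ = R̄ / d₂ = 34.5000 / 2.534 = 13.6148

13.61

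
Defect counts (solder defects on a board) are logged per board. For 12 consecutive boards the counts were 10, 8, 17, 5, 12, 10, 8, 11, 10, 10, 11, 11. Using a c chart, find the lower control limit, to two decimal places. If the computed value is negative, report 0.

0.65

c̄ = (10 + 8 + 17 + 5 + 12 + 10 + 8 + 11 + 10 + 10 + 11 + 11) / 12 = 123 / 12 = 10.2500
LCL = c̄ − 3√c̄ = 10.2500 − 3 × 3.2016 = 0.6453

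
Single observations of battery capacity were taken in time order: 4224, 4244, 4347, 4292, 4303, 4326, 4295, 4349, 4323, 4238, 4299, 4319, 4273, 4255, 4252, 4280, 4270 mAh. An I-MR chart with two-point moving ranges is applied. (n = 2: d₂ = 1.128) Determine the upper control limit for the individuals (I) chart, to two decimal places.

X̄ = (4224 + 4244 + 4347 + 4292 + 4303 + 4326 + 4295 + 4349 + 4323 + 4238 + 4299 + 4319 + 4273 + 4255 + 4252 + 4280 + 4270) / 17 = 4287.5882
Moving ranges: 20, 103, 55, 11, 23, 31, 54, 26, 85, 61, 20, 46, 18, 3, 28, 10; M̄R̄ = 594.0000 / 16 = 37.1250
UCL = X̄ + 3·M̄R̄/d₂ = 4287.5882 + 3 × 37.1250 / 1.128 = 4386.3249

4386.32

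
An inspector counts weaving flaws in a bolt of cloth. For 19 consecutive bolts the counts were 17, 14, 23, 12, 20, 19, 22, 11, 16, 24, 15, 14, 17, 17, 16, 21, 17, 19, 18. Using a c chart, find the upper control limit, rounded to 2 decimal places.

30.01

c̄ = (17 + 14 + 23 + 12 + 20 + 19 + 22 + 11 + 16 + 24 + 15 + 14 + 17 + 17 + 16 + 21 + 17 + 19 + 18) / 19 = 332 / 19 = 17.4737
UCL = c̄ + 3√c̄ = 17.4737 + 3 × √17.4737 = 17.4737 + 3 × 4.1802 = 30.0141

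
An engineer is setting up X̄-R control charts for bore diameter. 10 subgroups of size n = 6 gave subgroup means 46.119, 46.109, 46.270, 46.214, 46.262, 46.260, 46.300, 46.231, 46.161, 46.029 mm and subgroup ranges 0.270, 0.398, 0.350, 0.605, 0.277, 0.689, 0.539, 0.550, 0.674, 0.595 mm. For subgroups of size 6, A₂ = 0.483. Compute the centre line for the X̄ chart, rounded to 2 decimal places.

46.20

X̄̄ = (46.119 + 46.109 + 46.270 + 46.214 + 46.262 + 46.260 + 46.300 + 46.231 + 46.161 + 46.029) / 10 = 461.9550 / 10 = 46.1955
CL = X̄̄ = 46.1955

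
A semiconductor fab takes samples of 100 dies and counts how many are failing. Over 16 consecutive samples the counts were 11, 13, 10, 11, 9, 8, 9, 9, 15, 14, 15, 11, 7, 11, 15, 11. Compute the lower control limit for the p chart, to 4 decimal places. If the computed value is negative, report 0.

p̄ = Σdᵢ / (k·n) = 179 / (16 × 100) = 0.11188
LCL = p̄ − 3·√(p̄(1−p̄)/n) = 0.11188 − 3 × 0.03152 = 0.01731

0.0173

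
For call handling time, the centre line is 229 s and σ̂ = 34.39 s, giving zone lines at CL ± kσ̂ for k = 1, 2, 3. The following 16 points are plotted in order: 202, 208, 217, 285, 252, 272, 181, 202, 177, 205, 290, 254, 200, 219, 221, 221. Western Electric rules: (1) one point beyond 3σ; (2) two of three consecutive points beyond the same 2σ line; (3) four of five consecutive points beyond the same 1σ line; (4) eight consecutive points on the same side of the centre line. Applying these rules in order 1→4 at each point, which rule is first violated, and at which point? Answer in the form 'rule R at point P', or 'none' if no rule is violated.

Zone of each point (C = within 1σ̂, B = 1σ̂–2σ̂, A = 2σ̂–3σ̂, * = beyond 3σ̂; sign = side of CL): 1:-C, 2:-C, 3:-C, 4:+B, 5:+C, 6:+B, 7:-B, 8:-C, 9:-B, 10:-C, 11:+B, 12:+C, 13:-C, 14:-C, 15:-C, 16:-C
No rule fires across all 16 points.

none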